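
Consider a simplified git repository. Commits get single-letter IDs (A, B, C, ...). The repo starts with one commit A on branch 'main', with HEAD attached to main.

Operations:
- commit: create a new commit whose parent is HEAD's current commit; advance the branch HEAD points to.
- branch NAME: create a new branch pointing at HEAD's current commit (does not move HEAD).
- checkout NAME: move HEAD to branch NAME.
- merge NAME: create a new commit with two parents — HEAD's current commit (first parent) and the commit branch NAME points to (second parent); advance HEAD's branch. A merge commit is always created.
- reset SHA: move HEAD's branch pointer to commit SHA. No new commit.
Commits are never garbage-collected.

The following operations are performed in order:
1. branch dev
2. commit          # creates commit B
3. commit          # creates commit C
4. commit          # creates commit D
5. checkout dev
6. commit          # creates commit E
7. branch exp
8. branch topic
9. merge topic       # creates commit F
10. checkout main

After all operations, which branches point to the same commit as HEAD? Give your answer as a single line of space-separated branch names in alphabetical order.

After op 1 (branch): HEAD=main@A [dev=A main=A]
After op 2 (commit): HEAD=main@B [dev=A main=B]
After op 3 (commit): HEAD=main@C [dev=A main=C]
After op 4 (commit): HEAD=main@D [dev=A main=D]
After op 5 (checkout): HEAD=dev@A [dev=A main=D]
After op 6 (commit): HEAD=dev@E [dev=E main=D]
After op 7 (branch): HEAD=dev@E [dev=E exp=E main=D]
After op 8 (branch): HEAD=dev@E [dev=E exp=E main=D topic=E]
After op 9 (merge): HEAD=dev@F [dev=F exp=E main=D topic=E]
After op 10 (checkout): HEAD=main@D [dev=F exp=E main=D topic=E]

Answer: main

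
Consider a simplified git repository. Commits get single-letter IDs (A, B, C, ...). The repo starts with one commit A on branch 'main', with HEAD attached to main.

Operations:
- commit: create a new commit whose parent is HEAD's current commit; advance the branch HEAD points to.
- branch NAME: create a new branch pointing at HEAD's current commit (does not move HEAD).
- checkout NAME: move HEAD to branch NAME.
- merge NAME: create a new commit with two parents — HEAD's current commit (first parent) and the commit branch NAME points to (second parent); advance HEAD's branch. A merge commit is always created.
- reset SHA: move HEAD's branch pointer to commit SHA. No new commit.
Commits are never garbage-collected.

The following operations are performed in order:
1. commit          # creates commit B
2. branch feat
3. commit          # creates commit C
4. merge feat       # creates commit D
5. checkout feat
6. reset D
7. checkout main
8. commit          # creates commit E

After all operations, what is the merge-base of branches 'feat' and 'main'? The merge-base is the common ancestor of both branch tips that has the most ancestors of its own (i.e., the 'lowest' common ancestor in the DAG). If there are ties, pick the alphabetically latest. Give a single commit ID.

Answer: D

Derivation:
After op 1 (commit): HEAD=main@B [main=B]
After op 2 (branch): HEAD=main@B [feat=B main=B]
After op 3 (commit): HEAD=main@C [feat=B main=C]
After op 4 (merge): HEAD=main@D [feat=B main=D]
After op 5 (checkout): HEAD=feat@B [feat=B main=D]
After op 6 (reset): HEAD=feat@D [feat=D main=D]
After op 7 (checkout): HEAD=main@D [feat=D main=D]
After op 8 (commit): HEAD=main@E [feat=D main=E]
ancestors(feat=D): ['A', 'B', 'C', 'D']
ancestors(main=E): ['A', 'B', 'C', 'D', 'E']
common: ['A', 'B', 'C', 'D']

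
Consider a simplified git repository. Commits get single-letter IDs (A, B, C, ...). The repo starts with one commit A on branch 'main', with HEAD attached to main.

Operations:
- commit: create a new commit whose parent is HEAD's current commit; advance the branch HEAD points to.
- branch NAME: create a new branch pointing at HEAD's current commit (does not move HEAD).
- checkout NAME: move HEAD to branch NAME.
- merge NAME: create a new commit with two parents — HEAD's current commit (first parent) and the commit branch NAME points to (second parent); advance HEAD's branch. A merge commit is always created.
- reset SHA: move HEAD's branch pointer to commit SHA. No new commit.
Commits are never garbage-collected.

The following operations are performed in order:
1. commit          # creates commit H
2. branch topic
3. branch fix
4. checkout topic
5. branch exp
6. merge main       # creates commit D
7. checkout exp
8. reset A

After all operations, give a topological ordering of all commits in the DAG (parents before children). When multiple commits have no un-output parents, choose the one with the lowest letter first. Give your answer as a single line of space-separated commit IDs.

Answer: A H D

Derivation:
After op 1 (commit): HEAD=main@H [main=H]
After op 2 (branch): HEAD=main@H [main=H topic=H]
After op 3 (branch): HEAD=main@H [fix=H main=H topic=H]
After op 4 (checkout): HEAD=topic@H [fix=H main=H topic=H]
After op 5 (branch): HEAD=topic@H [exp=H fix=H main=H topic=H]
After op 6 (merge): HEAD=topic@D [exp=H fix=H main=H topic=D]
After op 7 (checkout): HEAD=exp@H [exp=H fix=H main=H topic=D]
After op 8 (reset): HEAD=exp@A [exp=A fix=H main=H topic=D]
commit A: parents=[]
commit D: parents=['H', 'H']
commit H: parents=['A']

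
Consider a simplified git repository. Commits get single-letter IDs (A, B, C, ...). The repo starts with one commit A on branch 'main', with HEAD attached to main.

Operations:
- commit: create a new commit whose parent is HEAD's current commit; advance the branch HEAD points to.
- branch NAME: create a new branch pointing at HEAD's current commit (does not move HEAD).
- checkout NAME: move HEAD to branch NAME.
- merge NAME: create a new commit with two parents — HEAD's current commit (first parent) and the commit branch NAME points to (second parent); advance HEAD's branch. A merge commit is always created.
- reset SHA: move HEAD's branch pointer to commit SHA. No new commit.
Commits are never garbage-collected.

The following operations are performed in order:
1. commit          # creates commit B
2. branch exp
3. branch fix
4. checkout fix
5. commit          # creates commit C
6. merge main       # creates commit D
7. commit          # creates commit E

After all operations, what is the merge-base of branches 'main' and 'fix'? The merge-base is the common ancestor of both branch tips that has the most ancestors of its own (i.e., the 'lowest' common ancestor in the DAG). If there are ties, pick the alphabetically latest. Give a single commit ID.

After op 1 (commit): HEAD=main@B [main=B]
After op 2 (branch): HEAD=main@B [exp=B main=B]
After op 3 (branch): HEAD=main@B [exp=B fix=B main=B]
After op 4 (checkout): HEAD=fix@B [exp=B fix=B main=B]
After op 5 (commit): HEAD=fix@C [exp=B fix=C main=B]
After op 6 (merge): HEAD=fix@D [exp=B fix=D main=B]
After op 7 (commit): HEAD=fix@E [exp=B fix=E main=B]
ancestors(main=B): ['A', 'B']
ancestors(fix=E): ['A', 'B', 'C', 'D', 'E']
common: ['A', 'B']

Answer: B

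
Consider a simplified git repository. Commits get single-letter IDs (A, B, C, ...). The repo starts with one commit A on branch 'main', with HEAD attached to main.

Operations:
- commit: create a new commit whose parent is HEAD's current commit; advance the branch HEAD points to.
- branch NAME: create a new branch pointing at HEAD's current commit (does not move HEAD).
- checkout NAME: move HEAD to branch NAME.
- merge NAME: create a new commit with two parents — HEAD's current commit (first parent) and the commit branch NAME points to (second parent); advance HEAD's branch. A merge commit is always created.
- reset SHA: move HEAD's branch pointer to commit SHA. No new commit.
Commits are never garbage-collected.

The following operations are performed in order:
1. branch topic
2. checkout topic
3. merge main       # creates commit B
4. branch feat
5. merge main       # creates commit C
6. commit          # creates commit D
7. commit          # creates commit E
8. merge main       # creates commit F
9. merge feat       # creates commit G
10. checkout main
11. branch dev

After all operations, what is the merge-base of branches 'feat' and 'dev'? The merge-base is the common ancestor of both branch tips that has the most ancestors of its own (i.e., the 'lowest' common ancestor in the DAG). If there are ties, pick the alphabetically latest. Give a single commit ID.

After op 1 (branch): HEAD=main@A [main=A topic=A]
After op 2 (checkout): HEAD=topic@A [main=A topic=A]
After op 3 (merge): HEAD=topic@B [main=A topic=B]
After op 4 (branch): HEAD=topic@B [feat=B main=A topic=B]
After op 5 (merge): HEAD=topic@C [feat=B main=A topic=C]
After op 6 (commit): HEAD=topic@D [feat=B main=A topic=D]
After op 7 (commit): HEAD=topic@E [feat=B main=A topic=E]
After op 8 (merge): HEAD=topic@F [feat=B main=A topic=F]
After op 9 (merge): HEAD=topic@G [feat=B main=A topic=G]
After op 10 (checkout): HEAD=main@A [feat=B main=A topic=G]
After op 11 (branch): HEAD=main@A [dev=A feat=B main=A topic=G]
ancestors(feat=B): ['A', 'B']
ancestors(dev=A): ['A']
common: ['A']

Answer: A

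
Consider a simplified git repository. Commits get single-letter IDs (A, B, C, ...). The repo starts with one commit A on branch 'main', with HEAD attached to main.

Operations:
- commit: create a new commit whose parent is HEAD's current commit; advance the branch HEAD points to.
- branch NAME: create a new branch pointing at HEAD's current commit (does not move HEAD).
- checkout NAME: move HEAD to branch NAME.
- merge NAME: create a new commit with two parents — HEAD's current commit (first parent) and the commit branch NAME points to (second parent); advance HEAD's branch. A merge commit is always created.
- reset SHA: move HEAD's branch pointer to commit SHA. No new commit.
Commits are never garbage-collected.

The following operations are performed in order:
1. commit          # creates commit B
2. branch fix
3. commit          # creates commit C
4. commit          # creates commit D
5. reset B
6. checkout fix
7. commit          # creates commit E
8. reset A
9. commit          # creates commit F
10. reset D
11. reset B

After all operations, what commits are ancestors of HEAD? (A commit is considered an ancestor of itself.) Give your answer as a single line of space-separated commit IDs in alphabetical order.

Answer: A B

Derivation:
After op 1 (commit): HEAD=main@B [main=B]
After op 2 (branch): HEAD=main@B [fix=B main=B]
After op 3 (commit): HEAD=main@C [fix=B main=C]
After op 4 (commit): HEAD=main@D [fix=B main=D]
After op 5 (reset): HEAD=main@B [fix=B main=B]
After op 6 (checkout): HEAD=fix@B [fix=B main=B]
After op 7 (commit): HEAD=fix@E [fix=E main=B]
After op 8 (reset): HEAD=fix@A [fix=A main=B]
After op 9 (commit): HEAD=fix@F [fix=F main=B]
After op 10 (reset): HEAD=fix@D [fix=D main=B]
After op 11 (reset): HEAD=fix@B [fix=B main=B]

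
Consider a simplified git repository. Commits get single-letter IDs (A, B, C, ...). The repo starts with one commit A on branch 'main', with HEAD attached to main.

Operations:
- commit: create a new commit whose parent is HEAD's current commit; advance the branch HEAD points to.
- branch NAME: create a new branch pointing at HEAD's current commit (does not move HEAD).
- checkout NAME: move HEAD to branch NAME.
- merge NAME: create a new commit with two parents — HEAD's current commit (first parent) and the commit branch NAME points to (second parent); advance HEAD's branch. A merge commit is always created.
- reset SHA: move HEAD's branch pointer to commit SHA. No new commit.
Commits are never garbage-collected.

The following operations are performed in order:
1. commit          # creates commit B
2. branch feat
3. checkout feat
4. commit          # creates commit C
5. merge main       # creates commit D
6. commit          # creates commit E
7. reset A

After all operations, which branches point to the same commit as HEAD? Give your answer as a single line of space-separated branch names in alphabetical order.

Answer: feat

Derivation:
After op 1 (commit): HEAD=main@B [main=B]
After op 2 (branch): HEAD=main@B [feat=B main=B]
After op 3 (checkout): HEAD=feat@B [feat=B main=B]
After op 4 (commit): HEAD=feat@C [feat=C main=B]
After op 5 (merge): HEAD=feat@D [feat=D main=B]
After op 6 (commit): HEAD=feat@E [feat=E main=B]
After op 7 (reset): HEAD=feat@A [feat=A main=B]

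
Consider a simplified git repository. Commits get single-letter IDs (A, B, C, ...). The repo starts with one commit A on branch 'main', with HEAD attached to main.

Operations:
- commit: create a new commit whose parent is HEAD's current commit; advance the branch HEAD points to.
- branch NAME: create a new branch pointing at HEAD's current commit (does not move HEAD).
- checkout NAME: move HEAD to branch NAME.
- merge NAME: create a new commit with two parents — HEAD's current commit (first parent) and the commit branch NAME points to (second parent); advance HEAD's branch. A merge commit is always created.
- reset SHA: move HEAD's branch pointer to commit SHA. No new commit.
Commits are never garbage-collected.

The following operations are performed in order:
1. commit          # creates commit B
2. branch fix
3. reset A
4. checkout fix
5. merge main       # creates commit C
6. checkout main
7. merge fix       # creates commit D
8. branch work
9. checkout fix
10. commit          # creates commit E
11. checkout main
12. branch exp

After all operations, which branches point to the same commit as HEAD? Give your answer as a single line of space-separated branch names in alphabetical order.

After op 1 (commit): HEAD=main@B [main=B]
After op 2 (branch): HEAD=main@B [fix=B main=B]
After op 3 (reset): HEAD=main@A [fix=B main=A]
After op 4 (checkout): HEAD=fix@B [fix=B main=A]
After op 5 (merge): HEAD=fix@C [fix=C main=A]
After op 6 (checkout): HEAD=main@A [fix=C main=A]
After op 7 (merge): HEAD=main@D [fix=C main=D]
After op 8 (branch): HEAD=main@D [fix=C main=D work=D]
After op 9 (checkout): HEAD=fix@C [fix=C main=D work=D]
After op 10 (commit): HEAD=fix@E [fix=E main=D work=D]
After op 11 (checkout): HEAD=main@D [fix=E main=D work=D]
After op 12 (branch): HEAD=main@D [exp=D fix=E main=D work=D]

Answer: exp main work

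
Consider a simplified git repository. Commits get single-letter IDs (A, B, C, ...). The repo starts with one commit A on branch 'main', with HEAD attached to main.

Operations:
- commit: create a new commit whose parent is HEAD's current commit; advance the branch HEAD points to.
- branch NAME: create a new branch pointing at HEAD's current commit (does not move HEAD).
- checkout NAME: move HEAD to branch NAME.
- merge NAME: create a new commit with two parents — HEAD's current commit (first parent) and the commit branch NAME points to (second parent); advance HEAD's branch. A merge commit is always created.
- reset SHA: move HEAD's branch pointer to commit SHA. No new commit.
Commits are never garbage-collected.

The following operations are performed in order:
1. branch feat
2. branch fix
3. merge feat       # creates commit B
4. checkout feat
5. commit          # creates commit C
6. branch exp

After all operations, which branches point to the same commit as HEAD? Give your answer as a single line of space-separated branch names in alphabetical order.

Answer: exp feat

Derivation:
After op 1 (branch): HEAD=main@A [feat=A main=A]
After op 2 (branch): HEAD=main@A [feat=A fix=A main=A]
After op 3 (merge): HEAD=main@B [feat=A fix=A main=B]
After op 4 (checkout): HEAD=feat@A [feat=A fix=A main=B]
After op 5 (commit): HEAD=feat@C [feat=C fix=A main=B]
After op 6 (branch): HEAD=feat@C [exp=C feat=C fix=A main=B]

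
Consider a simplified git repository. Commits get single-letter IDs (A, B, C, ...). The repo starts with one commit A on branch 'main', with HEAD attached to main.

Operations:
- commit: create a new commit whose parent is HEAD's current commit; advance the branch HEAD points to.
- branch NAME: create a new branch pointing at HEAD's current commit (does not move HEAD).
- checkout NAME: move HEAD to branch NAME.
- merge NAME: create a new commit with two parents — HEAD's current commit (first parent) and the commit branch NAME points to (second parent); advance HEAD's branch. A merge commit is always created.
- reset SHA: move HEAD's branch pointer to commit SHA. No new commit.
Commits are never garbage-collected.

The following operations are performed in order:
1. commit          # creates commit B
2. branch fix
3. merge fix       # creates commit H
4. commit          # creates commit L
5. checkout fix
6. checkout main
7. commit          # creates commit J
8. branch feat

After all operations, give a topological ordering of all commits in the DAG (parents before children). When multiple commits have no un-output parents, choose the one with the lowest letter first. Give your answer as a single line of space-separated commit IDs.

Answer: A B H L J

Derivation:
After op 1 (commit): HEAD=main@B [main=B]
After op 2 (branch): HEAD=main@B [fix=B main=B]
After op 3 (merge): HEAD=main@H [fix=B main=H]
After op 4 (commit): HEAD=main@L [fix=B main=L]
After op 5 (checkout): HEAD=fix@B [fix=B main=L]
After op 6 (checkout): HEAD=main@L [fix=B main=L]
After op 7 (commit): HEAD=main@J [fix=B main=J]
After op 8 (branch): HEAD=main@J [feat=J fix=B main=J]
commit A: parents=[]
commit B: parents=['A']
commit H: parents=['B', 'B']
commit J: parents=['L']
commit L: parents=['H']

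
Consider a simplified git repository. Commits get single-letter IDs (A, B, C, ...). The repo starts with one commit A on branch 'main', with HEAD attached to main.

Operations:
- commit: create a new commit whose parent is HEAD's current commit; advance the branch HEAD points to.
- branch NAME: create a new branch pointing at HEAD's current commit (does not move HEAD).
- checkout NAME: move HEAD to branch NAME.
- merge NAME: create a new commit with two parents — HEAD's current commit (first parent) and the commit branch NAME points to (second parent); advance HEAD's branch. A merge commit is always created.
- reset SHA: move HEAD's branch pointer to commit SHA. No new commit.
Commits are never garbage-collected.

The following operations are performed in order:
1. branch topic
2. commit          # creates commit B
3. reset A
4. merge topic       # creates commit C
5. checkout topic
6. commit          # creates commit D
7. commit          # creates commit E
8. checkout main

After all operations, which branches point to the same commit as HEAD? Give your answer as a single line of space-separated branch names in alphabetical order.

Answer: main

Derivation:
After op 1 (branch): HEAD=main@A [main=A topic=A]
After op 2 (commit): HEAD=main@B [main=B topic=A]
After op 3 (reset): HEAD=main@A [main=A topic=A]
After op 4 (merge): HEAD=main@C [main=C topic=A]
After op 5 (checkout): HEAD=topic@A [main=C topic=A]
After op 6 (commit): HEAD=topic@D [main=C topic=D]
After op 7 (commit): HEAD=topic@E [main=C topic=E]
After op 8 (checkout): HEAD=main@C [main=C topic=E]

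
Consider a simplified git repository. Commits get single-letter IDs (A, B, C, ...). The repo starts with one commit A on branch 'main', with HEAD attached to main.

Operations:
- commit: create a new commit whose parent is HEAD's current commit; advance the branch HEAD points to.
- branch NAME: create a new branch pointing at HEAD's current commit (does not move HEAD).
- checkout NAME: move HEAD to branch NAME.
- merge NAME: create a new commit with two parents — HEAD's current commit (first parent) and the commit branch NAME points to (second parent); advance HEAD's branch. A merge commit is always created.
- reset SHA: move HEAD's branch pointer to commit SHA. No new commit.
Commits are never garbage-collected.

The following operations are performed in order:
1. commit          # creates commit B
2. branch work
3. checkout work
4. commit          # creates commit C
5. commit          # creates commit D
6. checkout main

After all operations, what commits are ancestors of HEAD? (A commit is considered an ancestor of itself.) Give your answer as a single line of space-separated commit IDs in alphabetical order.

Answer: A B

Derivation:
After op 1 (commit): HEAD=main@B [main=B]
After op 2 (branch): HEAD=main@B [main=B work=B]
After op 3 (checkout): HEAD=work@B [main=B work=B]
After op 4 (commit): HEAD=work@C [main=B work=C]
After op 5 (commit): HEAD=work@D [main=B work=D]
After op 6 (checkout): HEAD=main@B [main=B work=D]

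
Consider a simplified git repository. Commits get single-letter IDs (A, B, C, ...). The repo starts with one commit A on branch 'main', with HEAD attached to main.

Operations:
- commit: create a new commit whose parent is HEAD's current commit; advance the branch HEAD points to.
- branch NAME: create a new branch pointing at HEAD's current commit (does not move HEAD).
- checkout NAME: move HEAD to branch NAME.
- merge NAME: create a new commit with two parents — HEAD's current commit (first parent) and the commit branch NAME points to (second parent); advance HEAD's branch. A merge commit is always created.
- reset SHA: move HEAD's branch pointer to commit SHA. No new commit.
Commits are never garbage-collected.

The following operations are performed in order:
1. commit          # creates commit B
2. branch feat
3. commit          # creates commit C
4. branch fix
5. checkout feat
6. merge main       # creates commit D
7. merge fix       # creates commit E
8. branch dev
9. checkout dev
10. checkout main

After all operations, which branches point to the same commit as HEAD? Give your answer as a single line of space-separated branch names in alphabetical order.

After op 1 (commit): HEAD=main@B [main=B]
After op 2 (branch): HEAD=main@B [feat=B main=B]
After op 3 (commit): HEAD=main@C [feat=B main=C]
After op 4 (branch): HEAD=main@C [feat=B fix=C main=C]
After op 5 (checkout): HEAD=feat@B [feat=B fix=C main=C]
After op 6 (merge): HEAD=feat@D [feat=D fix=C main=C]
After op 7 (merge): HEAD=feat@E [feat=E fix=C main=C]
After op 8 (branch): HEAD=feat@E [dev=E feat=E fix=C main=C]
After op 9 (checkout): HEAD=dev@E [dev=E feat=E fix=C main=C]
After op 10 (checkout): HEAD=main@C [dev=E feat=E fix=C main=C]

Answer: fix main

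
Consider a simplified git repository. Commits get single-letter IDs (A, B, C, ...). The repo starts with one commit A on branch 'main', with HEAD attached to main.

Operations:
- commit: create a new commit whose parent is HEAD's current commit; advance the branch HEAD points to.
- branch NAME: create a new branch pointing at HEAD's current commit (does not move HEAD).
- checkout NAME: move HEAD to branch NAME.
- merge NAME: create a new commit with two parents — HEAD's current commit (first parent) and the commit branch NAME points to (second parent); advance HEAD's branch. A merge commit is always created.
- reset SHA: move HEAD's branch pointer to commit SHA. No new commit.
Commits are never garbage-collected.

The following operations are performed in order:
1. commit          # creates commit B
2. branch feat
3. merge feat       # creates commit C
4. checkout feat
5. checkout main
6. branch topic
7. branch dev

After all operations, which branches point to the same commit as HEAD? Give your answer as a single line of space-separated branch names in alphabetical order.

After op 1 (commit): HEAD=main@B [main=B]
After op 2 (branch): HEAD=main@B [feat=B main=B]
After op 3 (merge): HEAD=main@C [feat=B main=C]
After op 4 (checkout): HEAD=feat@B [feat=B main=C]
After op 5 (checkout): HEAD=main@C [feat=B main=C]
After op 6 (branch): HEAD=main@C [feat=B main=C topic=C]
After op 7 (branch): HEAD=main@C [dev=C feat=B main=C topic=C]

Answer: dev main topic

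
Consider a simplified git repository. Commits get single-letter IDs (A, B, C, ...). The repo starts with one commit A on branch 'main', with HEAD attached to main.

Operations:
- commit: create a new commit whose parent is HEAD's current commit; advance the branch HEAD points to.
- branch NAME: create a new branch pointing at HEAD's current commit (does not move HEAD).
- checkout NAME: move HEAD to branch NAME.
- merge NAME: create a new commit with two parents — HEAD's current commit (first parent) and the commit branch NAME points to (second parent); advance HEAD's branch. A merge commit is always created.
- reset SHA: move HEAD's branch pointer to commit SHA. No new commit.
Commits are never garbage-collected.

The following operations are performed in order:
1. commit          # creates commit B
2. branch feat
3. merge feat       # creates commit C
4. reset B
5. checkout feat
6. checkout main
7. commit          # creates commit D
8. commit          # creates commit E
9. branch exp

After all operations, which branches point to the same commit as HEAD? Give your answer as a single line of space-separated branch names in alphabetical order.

After op 1 (commit): HEAD=main@B [main=B]
After op 2 (branch): HEAD=main@B [feat=B main=B]
After op 3 (merge): HEAD=main@C [feat=B main=C]
After op 4 (reset): HEAD=main@B [feat=B main=B]
After op 5 (checkout): HEAD=feat@B [feat=B main=B]
After op 6 (checkout): HEAD=main@B [feat=B main=B]
After op 7 (commit): HEAD=main@D [feat=B main=D]
After op 8 (commit): HEAD=main@E [feat=B main=E]
After op 9 (branch): HEAD=main@E [exp=E feat=B main=E]

Answer: exp main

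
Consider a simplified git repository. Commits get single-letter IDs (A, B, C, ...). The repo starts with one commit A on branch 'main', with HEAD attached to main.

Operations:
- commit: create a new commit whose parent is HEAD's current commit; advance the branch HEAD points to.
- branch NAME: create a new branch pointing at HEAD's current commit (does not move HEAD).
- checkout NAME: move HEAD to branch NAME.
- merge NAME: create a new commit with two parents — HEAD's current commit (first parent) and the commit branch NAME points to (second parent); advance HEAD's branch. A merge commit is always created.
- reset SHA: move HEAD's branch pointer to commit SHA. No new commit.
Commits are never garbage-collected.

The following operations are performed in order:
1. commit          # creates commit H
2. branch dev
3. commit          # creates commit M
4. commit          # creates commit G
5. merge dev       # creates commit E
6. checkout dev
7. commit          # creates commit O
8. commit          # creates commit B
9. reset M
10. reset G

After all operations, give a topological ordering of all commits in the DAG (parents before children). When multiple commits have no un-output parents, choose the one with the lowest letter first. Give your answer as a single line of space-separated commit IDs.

After op 1 (commit): HEAD=main@H [main=H]
After op 2 (branch): HEAD=main@H [dev=H main=H]
After op 3 (commit): HEAD=main@M [dev=H main=M]
After op 4 (commit): HEAD=main@G [dev=H main=G]
After op 5 (merge): HEAD=main@E [dev=H main=E]
After op 6 (checkout): HEAD=dev@H [dev=H main=E]
After op 7 (commit): HEAD=dev@O [dev=O main=E]
After op 8 (commit): HEAD=dev@B [dev=B main=E]
After op 9 (reset): HEAD=dev@M [dev=M main=E]
After op 10 (reset): HEAD=dev@G [dev=G main=E]
commit A: parents=[]
commit B: parents=['O']
commit E: parents=['G', 'H']
commit G: parents=['M']
commit H: parents=['A']
commit M: parents=['H']
commit O: parents=['H']

Answer: A H M G E O B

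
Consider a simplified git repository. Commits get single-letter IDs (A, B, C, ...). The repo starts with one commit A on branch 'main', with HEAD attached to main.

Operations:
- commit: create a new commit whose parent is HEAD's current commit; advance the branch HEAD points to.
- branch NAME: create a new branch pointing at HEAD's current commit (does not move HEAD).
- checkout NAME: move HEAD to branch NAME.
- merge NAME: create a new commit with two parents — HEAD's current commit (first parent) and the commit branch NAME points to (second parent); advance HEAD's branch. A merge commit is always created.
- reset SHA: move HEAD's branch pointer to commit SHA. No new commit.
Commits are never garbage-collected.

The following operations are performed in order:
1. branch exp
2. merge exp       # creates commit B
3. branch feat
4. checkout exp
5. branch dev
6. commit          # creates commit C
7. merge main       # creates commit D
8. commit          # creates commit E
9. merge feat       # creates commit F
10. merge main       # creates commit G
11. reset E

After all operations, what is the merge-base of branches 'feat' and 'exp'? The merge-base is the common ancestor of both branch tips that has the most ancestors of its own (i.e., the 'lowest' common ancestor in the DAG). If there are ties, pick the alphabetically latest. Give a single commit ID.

After op 1 (branch): HEAD=main@A [exp=A main=A]
After op 2 (merge): HEAD=main@B [exp=A main=B]
After op 3 (branch): HEAD=main@B [exp=A feat=B main=B]
After op 4 (checkout): HEAD=exp@A [exp=A feat=B main=B]
After op 5 (branch): HEAD=exp@A [dev=A exp=A feat=B main=B]
After op 6 (commit): HEAD=exp@C [dev=A exp=C feat=B main=B]
After op 7 (merge): HEAD=exp@D [dev=A exp=D feat=B main=B]
After op 8 (commit): HEAD=exp@E [dev=A exp=E feat=B main=B]
After op 9 (merge): HEAD=exp@F [dev=A exp=F feat=B main=B]
After op 10 (merge): HEAD=exp@G [dev=A exp=G feat=B main=B]
After op 11 (reset): HEAD=exp@E [dev=A exp=E feat=B main=B]
ancestors(feat=B): ['A', 'B']
ancestors(exp=E): ['A', 'B', 'C', 'D', 'E']
common: ['A', 'B']

Answer: B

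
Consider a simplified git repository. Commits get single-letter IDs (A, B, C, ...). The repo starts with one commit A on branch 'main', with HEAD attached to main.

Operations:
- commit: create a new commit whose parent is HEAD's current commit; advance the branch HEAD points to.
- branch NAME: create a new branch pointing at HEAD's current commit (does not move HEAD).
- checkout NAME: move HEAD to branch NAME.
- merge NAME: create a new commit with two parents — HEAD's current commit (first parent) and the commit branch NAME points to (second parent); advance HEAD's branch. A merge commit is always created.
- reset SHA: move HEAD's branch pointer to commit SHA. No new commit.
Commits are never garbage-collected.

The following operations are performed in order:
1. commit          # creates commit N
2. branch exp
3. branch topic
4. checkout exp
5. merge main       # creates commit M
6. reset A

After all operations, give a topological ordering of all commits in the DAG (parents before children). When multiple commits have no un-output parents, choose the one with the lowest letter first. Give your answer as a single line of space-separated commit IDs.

Answer: A N M

Derivation:
After op 1 (commit): HEAD=main@N [main=N]
After op 2 (branch): HEAD=main@N [exp=N main=N]
After op 3 (branch): HEAD=main@N [exp=N main=N topic=N]
After op 4 (checkout): HEAD=exp@N [exp=N main=N topic=N]
After op 5 (merge): HEAD=exp@M [exp=M main=N topic=N]
After op 6 (reset): HEAD=exp@A [exp=A main=N topic=N]
commit A: parents=[]
commit M: parents=['N', 'N']
commit N: parents=['A']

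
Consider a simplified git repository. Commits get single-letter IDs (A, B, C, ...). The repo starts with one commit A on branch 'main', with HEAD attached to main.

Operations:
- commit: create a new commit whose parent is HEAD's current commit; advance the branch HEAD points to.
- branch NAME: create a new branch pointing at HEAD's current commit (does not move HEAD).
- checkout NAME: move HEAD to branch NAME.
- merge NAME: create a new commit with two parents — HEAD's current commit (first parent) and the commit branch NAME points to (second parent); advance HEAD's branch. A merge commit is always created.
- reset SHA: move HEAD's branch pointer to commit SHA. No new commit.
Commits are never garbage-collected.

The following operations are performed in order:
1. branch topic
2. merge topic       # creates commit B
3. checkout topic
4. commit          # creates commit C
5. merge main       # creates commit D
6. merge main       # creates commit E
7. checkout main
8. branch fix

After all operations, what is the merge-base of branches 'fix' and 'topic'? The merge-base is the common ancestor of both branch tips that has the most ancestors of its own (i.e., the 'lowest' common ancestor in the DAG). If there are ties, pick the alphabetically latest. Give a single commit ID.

After op 1 (branch): HEAD=main@A [main=A topic=A]
After op 2 (merge): HEAD=main@B [main=B topic=A]
After op 3 (checkout): HEAD=topic@A [main=B topic=A]
After op 4 (commit): HEAD=topic@C [main=B topic=C]
After op 5 (merge): HEAD=topic@D [main=B topic=D]
After op 6 (merge): HEAD=topic@E [main=B topic=E]
After op 7 (checkout): HEAD=main@B [main=B topic=E]
After op 8 (branch): HEAD=main@B [fix=B main=B topic=E]
ancestors(fix=B): ['A', 'B']
ancestors(topic=E): ['A', 'B', 'C', 'D', 'E']
common: ['A', 'B']

Answer: B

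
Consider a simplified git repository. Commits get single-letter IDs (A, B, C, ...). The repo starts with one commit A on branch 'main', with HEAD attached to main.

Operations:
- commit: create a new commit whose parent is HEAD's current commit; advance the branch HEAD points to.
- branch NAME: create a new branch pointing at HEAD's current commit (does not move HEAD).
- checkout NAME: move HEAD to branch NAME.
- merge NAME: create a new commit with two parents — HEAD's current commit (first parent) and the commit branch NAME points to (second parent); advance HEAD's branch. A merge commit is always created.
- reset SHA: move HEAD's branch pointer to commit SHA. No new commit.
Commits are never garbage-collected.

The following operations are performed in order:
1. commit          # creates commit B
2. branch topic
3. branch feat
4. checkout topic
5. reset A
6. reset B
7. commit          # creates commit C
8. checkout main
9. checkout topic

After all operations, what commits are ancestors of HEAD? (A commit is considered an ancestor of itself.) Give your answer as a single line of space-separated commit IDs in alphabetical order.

After op 1 (commit): HEAD=main@B [main=B]
After op 2 (branch): HEAD=main@B [main=B topic=B]
After op 3 (branch): HEAD=main@B [feat=B main=B topic=B]
After op 4 (checkout): HEAD=topic@B [feat=B main=B topic=B]
After op 5 (reset): HEAD=topic@A [feat=B main=B topic=A]
After op 6 (reset): HEAD=topic@B [feat=B main=B topic=B]
After op 7 (commit): HEAD=topic@C [feat=B main=B topic=C]
After op 8 (checkout): HEAD=main@B [feat=B main=B topic=C]
After op 9 (checkout): HEAD=topic@C [feat=B main=B topic=C]

Answer: A B C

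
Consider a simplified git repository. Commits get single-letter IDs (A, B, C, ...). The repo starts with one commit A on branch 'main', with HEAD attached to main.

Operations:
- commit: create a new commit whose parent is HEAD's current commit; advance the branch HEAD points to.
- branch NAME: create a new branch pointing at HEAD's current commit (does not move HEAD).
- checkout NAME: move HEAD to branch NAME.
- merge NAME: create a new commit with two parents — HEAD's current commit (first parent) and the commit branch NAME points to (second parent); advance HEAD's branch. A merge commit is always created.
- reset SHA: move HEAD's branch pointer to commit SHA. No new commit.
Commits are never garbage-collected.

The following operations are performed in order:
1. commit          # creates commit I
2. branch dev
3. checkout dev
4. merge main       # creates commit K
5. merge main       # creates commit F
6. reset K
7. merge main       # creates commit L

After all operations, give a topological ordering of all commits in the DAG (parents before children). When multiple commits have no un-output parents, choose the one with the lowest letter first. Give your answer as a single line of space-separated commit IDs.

Answer: A I K F L

Derivation:
After op 1 (commit): HEAD=main@I [main=I]
After op 2 (branch): HEAD=main@I [dev=I main=I]
After op 3 (checkout): HEAD=dev@I [dev=I main=I]
After op 4 (merge): HEAD=dev@K [dev=K main=I]
After op 5 (merge): HEAD=dev@F [dev=F main=I]
After op 6 (reset): HEAD=dev@K [dev=K main=I]
After op 7 (merge): HEAD=dev@L [dev=L main=I]
commit A: parents=[]
commit F: parents=['K', 'I']
commit I: parents=['A']
commit K: parents=['I', 'I']
commit L: parents=['K', 'I']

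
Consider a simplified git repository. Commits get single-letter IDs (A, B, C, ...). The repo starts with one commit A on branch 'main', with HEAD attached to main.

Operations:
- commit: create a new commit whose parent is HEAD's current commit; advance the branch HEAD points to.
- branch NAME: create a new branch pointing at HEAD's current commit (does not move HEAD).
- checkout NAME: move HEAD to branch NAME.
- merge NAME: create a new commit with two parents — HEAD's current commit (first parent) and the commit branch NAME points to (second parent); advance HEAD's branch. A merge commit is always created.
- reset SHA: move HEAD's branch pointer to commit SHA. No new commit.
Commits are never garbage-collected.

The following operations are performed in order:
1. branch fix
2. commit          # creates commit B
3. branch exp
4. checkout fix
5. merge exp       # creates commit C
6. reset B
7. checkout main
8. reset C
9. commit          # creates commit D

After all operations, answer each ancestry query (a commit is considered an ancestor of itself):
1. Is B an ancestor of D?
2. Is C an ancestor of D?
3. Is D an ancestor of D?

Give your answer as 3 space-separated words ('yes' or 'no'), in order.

Answer: yes yes yes

Derivation:
After op 1 (branch): HEAD=main@A [fix=A main=A]
After op 2 (commit): HEAD=main@B [fix=A main=B]
After op 3 (branch): HEAD=main@B [exp=B fix=A main=B]
After op 4 (checkout): HEAD=fix@A [exp=B fix=A main=B]
After op 5 (merge): HEAD=fix@C [exp=B fix=C main=B]
After op 6 (reset): HEAD=fix@B [exp=B fix=B main=B]
After op 7 (checkout): HEAD=main@B [exp=B fix=B main=B]
After op 8 (reset): HEAD=main@C [exp=B fix=B main=C]
After op 9 (commit): HEAD=main@D [exp=B fix=B main=D]
ancestors(D) = {A,B,C,D}; B in? yes
ancestors(D) = {A,B,C,D}; C in? yes
ancestors(D) = {A,B,C,D}; D in? yes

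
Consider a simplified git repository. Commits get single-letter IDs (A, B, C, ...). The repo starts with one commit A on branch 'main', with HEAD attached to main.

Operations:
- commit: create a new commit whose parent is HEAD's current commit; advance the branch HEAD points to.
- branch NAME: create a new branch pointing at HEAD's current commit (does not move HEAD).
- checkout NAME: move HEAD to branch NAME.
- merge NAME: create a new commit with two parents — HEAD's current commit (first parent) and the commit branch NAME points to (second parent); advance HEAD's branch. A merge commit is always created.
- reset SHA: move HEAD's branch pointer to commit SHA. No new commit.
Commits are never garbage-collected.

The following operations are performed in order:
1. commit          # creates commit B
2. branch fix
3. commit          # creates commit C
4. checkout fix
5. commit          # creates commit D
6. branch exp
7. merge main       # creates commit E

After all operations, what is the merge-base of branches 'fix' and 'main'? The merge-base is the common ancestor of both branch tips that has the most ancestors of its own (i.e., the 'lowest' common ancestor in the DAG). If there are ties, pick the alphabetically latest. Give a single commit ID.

After op 1 (commit): HEAD=main@B [main=B]
After op 2 (branch): HEAD=main@B [fix=B main=B]
After op 3 (commit): HEAD=main@C [fix=B main=C]
After op 4 (checkout): HEAD=fix@B [fix=B main=C]
After op 5 (commit): HEAD=fix@D [fix=D main=C]
After op 6 (branch): HEAD=fix@D [exp=D fix=D main=C]
After op 7 (merge): HEAD=fix@E [exp=D fix=E main=C]
ancestors(fix=E): ['A', 'B', 'C', 'D', 'E']
ancestors(main=C): ['A', 'B', 'C']
common: ['A', 'B', 'C']

Answer: C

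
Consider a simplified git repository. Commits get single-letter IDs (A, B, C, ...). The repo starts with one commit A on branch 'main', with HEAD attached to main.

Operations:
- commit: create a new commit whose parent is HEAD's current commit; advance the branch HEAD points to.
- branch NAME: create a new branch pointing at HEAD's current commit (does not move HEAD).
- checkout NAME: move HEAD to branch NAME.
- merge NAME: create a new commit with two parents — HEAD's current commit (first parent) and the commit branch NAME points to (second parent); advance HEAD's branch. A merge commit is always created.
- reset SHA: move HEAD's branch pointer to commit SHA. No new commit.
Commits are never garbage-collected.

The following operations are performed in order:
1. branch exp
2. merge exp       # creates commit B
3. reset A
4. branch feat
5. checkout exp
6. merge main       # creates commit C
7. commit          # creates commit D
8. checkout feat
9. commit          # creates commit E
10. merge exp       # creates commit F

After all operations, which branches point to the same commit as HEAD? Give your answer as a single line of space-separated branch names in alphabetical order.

Answer: feat

Derivation:
After op 1 (branch): HEAD=main@A [exp=A main=A]
After op 2 (merge): HEAD=main@B [exp=A main=B]
After op 3 (reset): HEAD=main@A [exp=A main=A]
After op 4 (branch): HEAD=main@A [exp=A feat=A main=A]
After op 5 (checkout): HEAD=exp@A [exp=A feat=A main=A]
After op 6 (merge): HEAD=exp@C [exp=C feat=A main=A]
After op 7 (commit): HEAD=exp@D [exp=D feat=A main=A]
After op 8 (checkout): HEAD=feat@A [exp=D feat=A main=A]
After op 9 (commit): HEAD=feat@E [exp=D feat=E main=A]
After op 10 (merge): HEAD=feat@F [exp=D feat=F main=A]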